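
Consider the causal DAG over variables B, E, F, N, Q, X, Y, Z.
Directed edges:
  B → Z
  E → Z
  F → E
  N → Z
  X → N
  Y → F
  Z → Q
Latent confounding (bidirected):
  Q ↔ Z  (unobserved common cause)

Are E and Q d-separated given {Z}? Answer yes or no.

Bayes-Ball from E | {Z} reaches {B,F,N,Q,X,Y}.
Q ∈ reach(E|{Z}) ⇒ E ⊥̸ Q | {Z}.

No — E and Q are d-connected given {Z}.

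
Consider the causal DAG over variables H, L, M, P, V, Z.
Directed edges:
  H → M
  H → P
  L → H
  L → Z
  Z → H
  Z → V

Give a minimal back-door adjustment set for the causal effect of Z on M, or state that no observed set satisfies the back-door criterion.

Z→M: minimal back-door set {L}.

desc(Z)\{Z}={H,M,P,V}; candidates ⊆ {L}.
size 0: {}; under {} Z still reaches {H,L,M,P} ∋ M.
{L}: Z⊥M given {L} in G with Z→· removed — back-door holds.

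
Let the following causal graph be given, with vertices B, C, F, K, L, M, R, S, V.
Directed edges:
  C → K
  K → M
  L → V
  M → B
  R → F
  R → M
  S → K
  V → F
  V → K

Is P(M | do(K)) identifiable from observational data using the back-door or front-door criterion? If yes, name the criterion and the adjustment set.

desc(K)\{K}={B,M}; candidates ⊆ {C,F,L,R,S,V}.
∅: K⊥M given ∅ in G with K→· removed — back-door holds.
P(M|do(K)) = P(M|K) — no adjustment needed.

P(M|do(K)): backdoor, adjust for ∅.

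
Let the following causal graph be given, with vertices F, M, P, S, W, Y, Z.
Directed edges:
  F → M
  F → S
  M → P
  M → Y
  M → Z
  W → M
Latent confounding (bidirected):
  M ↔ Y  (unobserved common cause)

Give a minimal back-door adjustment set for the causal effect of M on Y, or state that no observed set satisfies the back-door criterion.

desc(M)\{M}={P,Y,Z}; candidates ⊆ {F,S,W}.
M↔Y: latent back-door arc(s) into M.
size 0: {}; under {} M still reaches {F,S,W,Y} ∋ Y.
size 1: {F}, {S}, {W}; under {F} M still reaches {W,Y} ∋ Y.
size 2: {F,S}, {F,W}, {S,W}; under {F,S} M still reaches {W,Y} ∋ Y.
M↔Y cannot be blocked by any observed set — no back-door set.

M→Y: no observed back-door set.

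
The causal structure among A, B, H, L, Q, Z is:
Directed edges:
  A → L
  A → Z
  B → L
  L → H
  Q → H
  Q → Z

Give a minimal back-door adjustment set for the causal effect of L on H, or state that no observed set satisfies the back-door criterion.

L→H: minimal back-door set ∅.

desc(L)\{L}={H}; candidates ⊆ {A,B,Q,Z}.
∅: L⊥H given ∅ in G with L→· removed — back-door holds.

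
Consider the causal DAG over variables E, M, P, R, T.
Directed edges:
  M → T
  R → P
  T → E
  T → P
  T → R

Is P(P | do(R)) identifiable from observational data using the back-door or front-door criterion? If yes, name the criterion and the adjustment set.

P(P|do(R)): backdoor, adjust for {T}.

desc(R)\{R}={P}; candidates ⊆ {E,M,T}.
size 0: {}; under {} R still reaches {E,M,P,T} ∋ P.
{T}: R⊥P given {T} in G with R→· removed — back-door holds.
P(P|do(R)) = Σ_{T} P(P|R,T)·P(T).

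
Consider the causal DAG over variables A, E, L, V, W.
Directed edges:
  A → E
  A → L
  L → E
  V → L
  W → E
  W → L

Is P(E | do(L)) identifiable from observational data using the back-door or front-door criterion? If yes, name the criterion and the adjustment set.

desc(L)\{L}={E}; candidates ⊆ {A,V,W}.
size 0: {}; under {} L still reaches {A,E,V,W} ∋ E.
size 1: {A}, {V}, {W}; under {A} L still reaches {E,V,W} ∋ E.
{A,W}: L⊥E given {A,W} in G with L→· removed — back-door holds.
P(E|do(L)) = Σ_{A,W} P(E|L,A,W)·P(A,W).

P(E|do(L)): backdoor, adjust for {A, W}.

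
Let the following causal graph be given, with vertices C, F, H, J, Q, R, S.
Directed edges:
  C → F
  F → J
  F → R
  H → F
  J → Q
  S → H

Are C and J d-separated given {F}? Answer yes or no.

Yes — C ⊥ J | {F}.

Bayes-Ball from C | {F} reaches {H,S}.
J ∉ reach(C|{F}) ⇒ C ⊥ J | {F}.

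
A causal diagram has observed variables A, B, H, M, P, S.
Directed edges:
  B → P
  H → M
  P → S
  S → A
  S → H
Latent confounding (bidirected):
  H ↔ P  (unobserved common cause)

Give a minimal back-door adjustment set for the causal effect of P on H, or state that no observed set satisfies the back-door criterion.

desc(P)\{P}={A,H,M,S}; candidates ⊆ {B}.
P↔H: latent back-door arc(s) into P.
size 0: {}; under {} P still reaches {B,H,M} ∋ H.
size 1: {B}; under {B} P still reaches {H,M} ∋ H.
P↔H cannot be blocked by any observed set — no back-door set.

P→H: no observed back-door set.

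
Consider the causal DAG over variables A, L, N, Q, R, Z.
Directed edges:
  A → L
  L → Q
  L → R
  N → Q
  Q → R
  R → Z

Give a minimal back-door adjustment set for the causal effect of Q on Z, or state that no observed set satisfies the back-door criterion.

desc(Q)\{Q}={R,Z}; candidates ⊆ {A,L,N}.
size 0: {}; under {} Q still reaches {A,L,N,R,Z} ∋ Z.
{L}: Q⊥Z given {L} in G with Q→· removed — back-door holds.

Q→Z: minimal back-door set {L}.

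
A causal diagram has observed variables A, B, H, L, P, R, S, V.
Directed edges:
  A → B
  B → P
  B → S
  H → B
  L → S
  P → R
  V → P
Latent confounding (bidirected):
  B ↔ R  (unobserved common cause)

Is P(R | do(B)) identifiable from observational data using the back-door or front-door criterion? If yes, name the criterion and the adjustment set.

desc(B)\{B}={P,R,S}; candidates ⊆ {A,H,L,V}.
B↔R: latent back-door arc(s) into B.
size 0: {}; under {} B still reaches {A,H,R} ∋ R.
size 1: {A}, {H}, {L} …(+1); under {A} B still reaches {H,R} ∋ R.
size 2: {A,H}, {A,L}, {A,V} …(+3); under {A,H} B still reaches {R} ∋ R.
B↔R cannot be blocked by any observed set — no back-door set.
{P}: (i) intercepts every directed B→R path; (ii) no back-door B→{P}; (iii) {B} blocks every back-door {P}→R. Front-door holds.
P(R|do(B)) = Σ_{P} P(P|B) Σ_{B'} P(R|P,B')P(B').

P(R|do(B)): frontdoor, adjust for {P}.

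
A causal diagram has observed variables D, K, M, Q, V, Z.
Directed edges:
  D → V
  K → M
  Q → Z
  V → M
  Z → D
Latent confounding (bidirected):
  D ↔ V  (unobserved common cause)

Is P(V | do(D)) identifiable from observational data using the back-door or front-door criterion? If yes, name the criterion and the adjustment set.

P(V|do(D)): not identifiable (no BD/FD set).

desc(D)\{D}={M,V}; candidates ⊆ {K,Q,Z}.
D↔V: latent back-door arc(s) into D.
size 0: {}; under {} D still reaches {M,Q,V,Z} ∋ V.
size 1: {K}, {Q}, {Z}; under {K} D still reaches {M,Q,V,Z} ∋ V.
size 2: {K,Q}, {K,Z}, {Q,Z}; under {K,Q} D still reaches {M,V,Z} ∋ V.
D↔V cannot be blocked by any observed set — no back-door set.
No mediator lies on a directed D→…→V path.
Neither criterion identifies P(V|do(D)) in this graph.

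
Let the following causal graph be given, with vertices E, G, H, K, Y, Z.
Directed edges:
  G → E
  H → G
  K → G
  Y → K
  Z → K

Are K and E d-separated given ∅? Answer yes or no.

No — K and E are d-connected given ∅.

Bayes-Ball from K | ∅ reaches {E,G,Y,Z}.
E ∈ reach(K|∅) ⇒ K ⊥̸ E | ∅.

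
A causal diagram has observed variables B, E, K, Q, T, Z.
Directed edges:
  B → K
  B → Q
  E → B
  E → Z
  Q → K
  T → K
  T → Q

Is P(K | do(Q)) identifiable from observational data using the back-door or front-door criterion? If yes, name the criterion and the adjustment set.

P(K|do(Q)): backdoor, adjust for {B, T}.

desc(Q)\{Q}={K}; candidates ⊆ {B,E,T,Z}.
size 0: {}; under {} Q still reaches {B,E,K,T,Z} ∋ K.
size 1: {B}, {E}, {T} …(+1); under {B} Q still reaches {K,T} ∋ K.
{B,T}: Q⊥K given {B,T} in G with Q→· removed — back-door holds.
P(K|do(Q)) = Σ_{B,T} P(K|Q,B,T)·P(B,T).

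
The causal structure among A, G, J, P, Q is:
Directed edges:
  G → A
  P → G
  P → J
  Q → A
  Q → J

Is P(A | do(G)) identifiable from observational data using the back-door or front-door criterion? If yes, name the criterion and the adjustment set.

desc(G)\{G}={A}; candidates ⊆ {J,P,Q}.
∅: G⊥A given ∅ in G with G→· removed — back-door holds.
P(A|do(G)) = P(A|G) — no adjustment needed.

P(A|do(G)): backdoor, adjust for ∅.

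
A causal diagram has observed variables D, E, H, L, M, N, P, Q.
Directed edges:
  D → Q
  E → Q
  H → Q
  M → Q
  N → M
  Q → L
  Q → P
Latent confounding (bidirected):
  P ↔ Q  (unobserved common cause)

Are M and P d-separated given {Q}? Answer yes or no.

Bayes-Ball from M | {Q} reaches {D,E,H,N,P}.
P ∈ reach(M|{Q}) ⇒ M ⊥̸ P | {Q}.

No — M and P are d-connected given {Q}.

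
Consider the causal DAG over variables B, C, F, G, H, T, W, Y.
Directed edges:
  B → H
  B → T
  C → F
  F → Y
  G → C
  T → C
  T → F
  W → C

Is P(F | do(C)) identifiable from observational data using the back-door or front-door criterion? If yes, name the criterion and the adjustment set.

desc(C)\{C}={F,Y}; candidates ⊆ {B,G,H,T,W}.
size 0: {}; under {} C still reaches {B,F,G,H,T,W,Y} ∋ F.
{T}: C⊥F given {T} in G with C→· removed — back-door holds.
P(F|do(C)) = Σ_{T} P(F|C,T)·P(T).

P(F|do(C)): backdoor, adjust for {T}.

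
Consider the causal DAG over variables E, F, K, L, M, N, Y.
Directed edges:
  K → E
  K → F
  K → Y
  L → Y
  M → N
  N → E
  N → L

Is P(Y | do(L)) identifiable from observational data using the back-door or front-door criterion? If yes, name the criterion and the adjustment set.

P(Y|do(L)): backdoor, adjust for ∅.

desc(L)\{L}={Y}; candidates ⊆ {E,F,K,M,N}.
∅: L⊥Y given ∅ in G with L→· removed — back-door holds.
P(Y|do(L)) = P(Y|L) — no adjustment needed.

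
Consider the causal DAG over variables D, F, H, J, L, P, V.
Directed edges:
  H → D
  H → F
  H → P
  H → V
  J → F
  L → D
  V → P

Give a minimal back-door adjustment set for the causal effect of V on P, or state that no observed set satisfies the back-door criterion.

desc(V)\{V}={P}; candidates ⊆ {D,F,H,J,L}.
size 0: {}; under {} V still reaches {D,F,H,P} ∋ P.
{H}: V⊥P given {H} in G with V→· removed — back-door holds.

V→P: minimal back-door set {H}.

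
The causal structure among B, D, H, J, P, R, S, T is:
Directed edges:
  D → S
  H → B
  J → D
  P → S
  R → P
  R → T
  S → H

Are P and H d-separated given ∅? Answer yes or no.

Bayes-Ball from P | ∅ reaches {B,H,R,S,T}.
H ∈ reach(P|∅) ⇒ P ⊥̸ H | ∅.

No — P and H are d-connected given ∅.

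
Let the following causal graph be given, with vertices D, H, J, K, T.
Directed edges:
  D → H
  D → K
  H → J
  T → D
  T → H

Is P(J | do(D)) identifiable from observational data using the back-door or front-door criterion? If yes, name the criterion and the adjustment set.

P(J|do(D)): backdoor, adjust for {T}.

desc(D)\{D}={H,J,K}; candidates ⊆ {T}.
size 0: {}; under {} D still reaches {H,J,T} ∋ J.
{T}: D⊥J given {T} in G with D→· removed — back-door holds.
P(J|do(D)) = Σ_{T} P(J|D,T)·P(T).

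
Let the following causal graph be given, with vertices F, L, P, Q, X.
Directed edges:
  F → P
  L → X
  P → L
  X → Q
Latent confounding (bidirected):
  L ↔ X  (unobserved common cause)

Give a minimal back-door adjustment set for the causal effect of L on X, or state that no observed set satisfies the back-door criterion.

desc(L)\{L}={Q,X}; candidates ⊆ {F,P}.
L↔X: latent back-door arc(s) into L.
size 0: {}; under {} L still reaches {F,P,Q,X} ∋ X.
size 1: {F}, {P}; under {F} L still reaches {P,Q,X} ∋ X.
size 2: {F,P}; under {F,P} L still reaches {Q,X} ∋ X.
L↔X cannot be blocked by any observed set — no back-door set.

L→X: no observed back-door set.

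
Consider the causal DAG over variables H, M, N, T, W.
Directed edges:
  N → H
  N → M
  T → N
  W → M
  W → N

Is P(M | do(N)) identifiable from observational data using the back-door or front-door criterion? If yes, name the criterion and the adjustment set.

P(M|do(N)): backdoor, adjust for {W}.

desc(N)\{N}={H,M}; candidates ⊆ {T,W}.
size 0: {}; under {} N still reaches {M,T,W} ∋ M.
{W}: N⊥M given {W} in G with N→· removed — back-door holds.
P(M|do(N)) = Σ_{W} P(M|N,W)·P(W).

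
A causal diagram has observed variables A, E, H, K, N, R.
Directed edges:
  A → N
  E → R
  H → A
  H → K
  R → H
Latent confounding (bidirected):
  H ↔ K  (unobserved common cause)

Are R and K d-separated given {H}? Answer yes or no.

Bayes-Ball from R | {H} reaches {E,K}.
K ∈ reach(R|{H}) ⇒ R ⊥̸ K | {H}.

No — R and K are d-connected given {H}.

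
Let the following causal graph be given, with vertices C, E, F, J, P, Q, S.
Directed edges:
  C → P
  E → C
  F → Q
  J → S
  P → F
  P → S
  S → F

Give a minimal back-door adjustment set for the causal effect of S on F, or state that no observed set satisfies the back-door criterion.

desc(S)\{S}={F,Q}; candidates ⊆ {C,E,J,P}.
size 0: {}; under {} S still reaches {C,E,F,J,P,Q} ∋ F.
{P}: S⊥F given {P} in G with S→· removed — back-door holds.

S→F: minimal back-door set {P}.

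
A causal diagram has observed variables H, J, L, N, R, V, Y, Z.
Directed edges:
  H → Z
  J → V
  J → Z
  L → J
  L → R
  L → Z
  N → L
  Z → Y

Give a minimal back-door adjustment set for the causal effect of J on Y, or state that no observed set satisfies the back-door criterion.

J→Y: minimal back-door set {L}.

desc(J)\{J}={V,Y,Z}; candidates ⊆ {H,L,N,R}.
size 0: {}; under {} J still reaches {L,N,R,Y,Z} ∋ Y.
{L}: J⊥Y given {L} in G with J→· removed — back-door holds.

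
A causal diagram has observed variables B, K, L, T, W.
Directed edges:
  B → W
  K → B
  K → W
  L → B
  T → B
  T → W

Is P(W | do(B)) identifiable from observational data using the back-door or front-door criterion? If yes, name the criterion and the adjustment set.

P(W|do(B)): backdoor, adjust for {K, T}.

desc(B)\{B}={W}; candidates ⊆ {K,L,T}.
size 0: {}; under {} B still reaches {K,L,T,W} ∋ W.
size 1: {K}, {L}, {T}; under {K} B still reaches {L,T,W} ∋ W.
{K,T}: B⊥W given {K,T} in G with B→· removed — back-door holds.
P(W|do(B)) = Σ_{K,T} P(W|B,K,T)·P(K,T).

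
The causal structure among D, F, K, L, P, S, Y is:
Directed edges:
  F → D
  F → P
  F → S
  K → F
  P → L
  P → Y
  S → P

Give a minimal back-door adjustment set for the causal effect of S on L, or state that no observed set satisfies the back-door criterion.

S→L: minimal back-door set {F}.

desc(S)\{S}={L,P,Y}; candidates ⊆ {D,F,K}.
size 0: {}; under {} S still reaches {D,F,K,L,P,Y} ∋ L.
{F}: S⊥L given {F} in G with S→· removed — back-door holds.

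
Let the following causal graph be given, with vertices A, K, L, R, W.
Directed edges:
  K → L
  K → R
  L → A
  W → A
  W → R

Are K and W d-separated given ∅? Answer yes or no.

Bayes-Ball from K | ∅ reaches {A,L,R}.
W ∉ reach(K|∅) ⇒ K ⊥ W | ∅.

Yes — K ⊥ W | ∅.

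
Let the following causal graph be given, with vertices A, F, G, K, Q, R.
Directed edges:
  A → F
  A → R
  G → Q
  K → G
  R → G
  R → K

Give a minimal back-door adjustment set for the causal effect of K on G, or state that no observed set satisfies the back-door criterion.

K→G: minimal back-door set {R}.

desc(K)\{K}={G,Q}; candidates ⊆ {A,F,R}.
size 0: {}; under {} K still reaches {A,F,G,Q,R} ∋ G.
{R}: K⊥G given {R} in G with K→· removed — back-door holds.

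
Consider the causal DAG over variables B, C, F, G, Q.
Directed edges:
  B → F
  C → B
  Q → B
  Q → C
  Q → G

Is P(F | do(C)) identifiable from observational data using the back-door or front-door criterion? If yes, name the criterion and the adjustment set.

desc(C)\{C}={B,F}; candidates ⊆ {G,Q}.
size 0: {}; under {} C still reaches {B,F,G,Q} ∋ F.
{Q}: C⊥F given {Q} in G with C→· removed — back-door holds.
P(F|do(C)) = Σ_{Q} P(F|C,Q)·P(Q).

P(F|do(C)): backdoor, adjust for {Q}.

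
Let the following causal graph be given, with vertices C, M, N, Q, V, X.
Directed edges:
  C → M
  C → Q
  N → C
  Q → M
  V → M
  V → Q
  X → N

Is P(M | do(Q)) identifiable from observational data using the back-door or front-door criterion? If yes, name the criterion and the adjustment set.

desc(Q)\{Q}={M}; candidates ⊆ {C,N,V,X}.
size 0: {}; under {} Q still reaches {C,M,N,V,X} ∋ M.
size 1: {C}, {N}, {V} …(+1); under {C} Q still reaches {M,V} ∋ M.
{C,V}: Q⊥M given {C,V} in G with Q→· removed — back-door holds.
P(M|do(Q)) = Σ_{C,V} P(M|Q,C,V)·P(C,V).

P(M|do(Q)): backdoor, adjust for {C, V}.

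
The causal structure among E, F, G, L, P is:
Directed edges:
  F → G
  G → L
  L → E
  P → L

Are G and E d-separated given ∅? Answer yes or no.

Bayes-Ball from G | ∅ reaches {E,F,L}.
E ∈ reach(G|∅) ⇒ G ⊥̸ E | ∅.

No — G and E are d-connected given ∅.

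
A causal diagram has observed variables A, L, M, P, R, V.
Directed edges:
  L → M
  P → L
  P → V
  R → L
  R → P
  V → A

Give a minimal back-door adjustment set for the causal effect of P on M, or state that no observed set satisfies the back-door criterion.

P→M: minimal back-door set {R}.

desc(P)\{P}={A,L,M,V}; candidates ⊆ {R}.
size 0: {}; under {} P still reaches {L,M,R} ∋ M.
{R}: P⊥M given {R} in G with P→· removed — back-door holds.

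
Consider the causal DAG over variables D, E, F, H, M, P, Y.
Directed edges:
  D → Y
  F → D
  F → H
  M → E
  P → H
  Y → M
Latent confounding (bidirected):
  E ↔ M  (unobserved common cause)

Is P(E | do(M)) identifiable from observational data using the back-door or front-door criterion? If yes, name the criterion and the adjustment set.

desc(M)\{M}={E}; candidates ⊆ {D,F,H,P,Y}.
M↔E: latent back-door arc(s) into M.
size 0: {}; under {} M still reaches {D,E,F,H,Y} ∋ E.
size 1: {D}, {F}, {H} …(+2); under {D} M still reaches {E,Y} ∋ E.
size 2: {D,F}, {D,H}, {D,P} …(+7); under {D,F} M still reaches {E,Y} ∋ E.
M↔E cannot be blocked by any observed set — no back-door set.
No mediator lies on a directed M→…→E path.
Neither criterion identifies P(E|do(M)) in this graph.

P(E|do(M)): not identifiable (no BD/FD set).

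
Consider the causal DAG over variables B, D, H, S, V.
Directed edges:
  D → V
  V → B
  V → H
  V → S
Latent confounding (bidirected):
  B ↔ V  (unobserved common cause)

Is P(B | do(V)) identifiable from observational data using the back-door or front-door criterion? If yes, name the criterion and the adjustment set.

desc(V)\{V}={B,H,S}; candidates ⊆ {D}.
V↔B: latent back-door arc(s) into V.
size 0: {}; under {} V still reaches {B,D} ∋ B.
size 1: {D}; under {D} V still reaches {B} ∋ B.
V↔B cannot be blocked by any observed set — no back-door set.
No mediator lies on a directed V→…→B path.
Neither criterion identifies P(B|do(V)) in this graph.

P(B|do(V)): not identifiable (no BD/FD set).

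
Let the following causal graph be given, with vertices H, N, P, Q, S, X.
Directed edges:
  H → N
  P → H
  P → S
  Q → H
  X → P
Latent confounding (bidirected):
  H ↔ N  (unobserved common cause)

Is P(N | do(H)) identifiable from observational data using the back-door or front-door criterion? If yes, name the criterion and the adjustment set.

desc(H)\{H}={N}; candidates ⊆ {P,Q,S,X}.
H↔N: latent back-door arc(s) into H.
size 0: {}; under {} H still reaches {N,P,Q,S,X} ∋ N.
size 1: {P}, {Q}, {S} …(+1); under {P} H still reaches {N,Q} ∋ N.
size 2: {P,Q}, {P,S}, {P,X} …(+3); under {P,Q} H still reaches {N} ∋ N.
H↔N cannot be blocked by any observed set — no back-door set.
No mediator lies on a directed H→…→N path.
Neither criterion identifies P(N|do(H)) in this graph.

P(N|do(H)): not identifiable (no BD/FD set).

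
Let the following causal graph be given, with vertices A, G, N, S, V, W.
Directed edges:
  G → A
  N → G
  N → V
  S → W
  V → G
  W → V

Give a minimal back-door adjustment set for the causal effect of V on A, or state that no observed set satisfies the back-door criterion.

V→A: minimal back-door set {N}.

desc(V)\{V}={A,G}; candidates ⊆ {N,S,W}.
size 0: {}; under {} V still reaches {A,G,N,S,W} ∋ A.
{N}: V⊥A given {N} in G with V→· removed — back-door holds.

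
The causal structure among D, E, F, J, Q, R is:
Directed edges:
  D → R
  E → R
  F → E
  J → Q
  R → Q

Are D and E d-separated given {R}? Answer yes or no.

Bayes-Ball from D | {R} reaches {E,F}.
E ∈ reach(D|{R}) ⇒ D ⊥̸ E | {R}.

No — D and E are d-connected given {R}.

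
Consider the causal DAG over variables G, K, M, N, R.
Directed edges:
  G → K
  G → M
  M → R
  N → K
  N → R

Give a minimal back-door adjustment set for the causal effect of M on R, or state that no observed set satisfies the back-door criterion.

desc(M)\{M}={R}; candidates ⊆ {G,K,N}.
∅: M⊥R given ∅ in G with M→· removed — back-door holds.

M→R: minimal back-door set ∅.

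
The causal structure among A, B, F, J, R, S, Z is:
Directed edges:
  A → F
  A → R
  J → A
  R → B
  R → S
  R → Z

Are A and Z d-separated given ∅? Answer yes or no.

Bayes-Ball from A | ∅ reaches {B,F,J,R,S,Z}.
Z ∈ reach(A|∅) ⇒ A ⊥̸ Z | ∅.

No — A and Z are d-connected given ∅.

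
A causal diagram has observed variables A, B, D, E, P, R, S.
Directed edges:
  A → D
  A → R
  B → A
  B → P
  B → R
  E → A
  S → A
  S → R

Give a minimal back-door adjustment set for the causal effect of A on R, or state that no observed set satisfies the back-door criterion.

A→R: minimal back-door set {B, S}.

desc(A)\{A}={D,R}; candidates ⊆ {B,E,P,S}.
size 0: {}; under {} A still reaches {B,E,P,R,S} ∋ R.
size 1: {B}, {E}, {P} …(+1); under {B} A still reaches {E,R,S} ∋ R.
{B,S}: A⊥R given {B,S} in G with A→· removed — back-door holds.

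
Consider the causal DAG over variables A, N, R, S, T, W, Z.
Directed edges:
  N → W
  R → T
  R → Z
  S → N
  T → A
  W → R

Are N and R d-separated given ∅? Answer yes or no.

Bayes-Ball from N | ∅ reaches {A,R,S,T,W,Z}.
R ∈ reach(N|∅) ⇒ N ⊥̸ R | ∅.

No — N and R are d-connected given ∅.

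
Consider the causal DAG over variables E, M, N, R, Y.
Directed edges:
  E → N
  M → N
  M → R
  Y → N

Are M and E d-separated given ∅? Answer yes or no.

Bayes-Ball from M | ∅ reaches {N,R}.
E ∉ reach(M|∅) ⇒ M ⊥ E | ∅.

Yes — M ⊥ E | ∅.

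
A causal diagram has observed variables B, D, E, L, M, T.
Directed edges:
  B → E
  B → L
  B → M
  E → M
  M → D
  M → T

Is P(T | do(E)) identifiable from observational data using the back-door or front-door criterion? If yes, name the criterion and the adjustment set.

desc(E)\{E}={D,M,T}; candidates ⊆ {B,L}.
size 0: {}; under {} E still reaches {B,D,L,M,T} ∋ T.
{B}: E⊥T given {B} in G with E→· removed — back-door holds.
P(T|do(E)) = Σ_{B} P(T|E,B)·P(B).

P(T|do(E)): backdoor, adjust for {B}.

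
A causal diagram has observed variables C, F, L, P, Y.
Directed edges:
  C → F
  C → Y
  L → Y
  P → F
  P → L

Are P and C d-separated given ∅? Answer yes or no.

Yes — P ⊥ C | ∅.

Bayes-Ball from P | ∅ reaches {F,L,Y}.
C ∉ reach(P|∅) ⇒ P ⊥ C | ∅.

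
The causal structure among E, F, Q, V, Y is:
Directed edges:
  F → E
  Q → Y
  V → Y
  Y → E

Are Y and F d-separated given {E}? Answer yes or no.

No — Y and F are d-connected given {E}.

Bayes-Ball from Y | {E} reaches {F,Q,V}.
F ∈ reach(Y|{E}) ⇒ Y ⊥̸ F | {E}.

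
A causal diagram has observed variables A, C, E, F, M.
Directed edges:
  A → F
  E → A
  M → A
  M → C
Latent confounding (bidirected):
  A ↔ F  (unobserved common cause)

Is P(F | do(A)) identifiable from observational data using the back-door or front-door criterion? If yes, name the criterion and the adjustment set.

P(F|do(A)): not identifiable (no BD/FD set).

desc(A)\{A}={F}; candidates ⊆ {C,E,M}.
A↔F: latent back-door arc(s) into A.
size 0: {}; under {} A still reaches {C,E,F,M} ∋ F.
size 1: {C}, {E}, {M}; under {C} A still reaches {E,F,M} ∋ F.
size 2: {C,E}, {C,M}, {E,M}; under {C,E} A still reaches {F,M} ∋ F.
A↔F cannot be blocked by any observed set — no back-door set.
No mediator lies on a directed A→…→F path.
Neither criterion identifies P(F|do(A)) in this graph.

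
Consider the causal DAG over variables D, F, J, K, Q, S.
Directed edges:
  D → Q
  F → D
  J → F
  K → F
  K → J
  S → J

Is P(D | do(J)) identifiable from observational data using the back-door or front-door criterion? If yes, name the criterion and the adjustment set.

P(D|do(J)): backdoor, adjust for {K}.

desc(J)\{J}={D,F,Q}; candidates ⊆ {K,S}.
size 0: {}; under {} J still reaches {D,F,K,Q,S} ∋ D.
{K}: J⊥D given {K} in G with J→· removed — back-door holds.
P(D|do(J)) = Σ_{K} P(D|J,K)·P(K).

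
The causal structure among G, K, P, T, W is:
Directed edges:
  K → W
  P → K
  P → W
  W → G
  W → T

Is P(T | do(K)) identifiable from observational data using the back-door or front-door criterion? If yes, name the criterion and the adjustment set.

desc(K)\{K}={G,T,W}; candidates ⊆ {P}.
size 0: {}; under {} K still reaches {G,P,T,W} ∋ T.
{P}: K⊥T given {P} in G with K→· removed — back-door holds.
P(T|do(K)) = Σ_{P} P(T|K,P)·P(P).

P(T|do(K)): backdoor, adjust for {P}.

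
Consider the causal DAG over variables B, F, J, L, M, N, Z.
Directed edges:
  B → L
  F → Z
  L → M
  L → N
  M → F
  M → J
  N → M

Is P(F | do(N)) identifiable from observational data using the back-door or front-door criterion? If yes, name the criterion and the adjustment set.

desc(N)\{N}={F,J,M,Z}; candidates ⊆ {B,L}.
size 0: {}; under {} N still reaches {B,F,J,L,M,Z} ∋ F.
{L}: N⊥F given {L} in G with N→· removed — back-door holds.
P(F|do(N)) = Σ_{L} P(F|N,L)·P(L).

P(F|do(N)): backdoor, adjust for {L}.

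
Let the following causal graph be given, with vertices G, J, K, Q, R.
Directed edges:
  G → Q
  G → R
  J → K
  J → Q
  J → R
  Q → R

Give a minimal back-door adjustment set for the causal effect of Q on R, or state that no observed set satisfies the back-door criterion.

Q→R: minimal back-door set {G, J}.

desc(Q)\{Q}={R}; candidates ⊆ {G,J,K}.
size 0: {}; under {} Q still reaches {G,J,K,R} ∋ R.
size 1: {G}, {J}, {K}; under {G} Q still reaches {J,K,R} ∋ R.
{G,J}: Q⊥R given {G,J} in G with Q→· removed — back-door holds.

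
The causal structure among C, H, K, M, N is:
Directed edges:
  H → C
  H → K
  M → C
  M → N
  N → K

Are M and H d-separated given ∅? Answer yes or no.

Yes — M ⊥ H | ∅.

Bayes-Ball from M | ∅ reaches {C,K,N}.
H ∉ reach(M|∅) ⇒ M ⊥ H | ∅.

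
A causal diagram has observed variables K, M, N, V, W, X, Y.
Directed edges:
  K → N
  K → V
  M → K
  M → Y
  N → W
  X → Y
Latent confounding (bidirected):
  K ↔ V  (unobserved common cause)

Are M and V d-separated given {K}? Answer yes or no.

No — M and V are d-connected given {K}.

Bayes-Ball from M | {K} reaches {V,Y}.
V ∈ reach(M|{K}) ⇒ M ⊥̸ V | {K}.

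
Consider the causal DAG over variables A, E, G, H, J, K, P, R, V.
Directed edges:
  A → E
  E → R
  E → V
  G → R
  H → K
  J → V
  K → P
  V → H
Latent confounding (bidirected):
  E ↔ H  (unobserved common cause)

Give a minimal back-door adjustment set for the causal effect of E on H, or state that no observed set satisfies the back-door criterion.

E→H: no observed back-door set.

desc(E)\{E}={H,K,P,R,V}; candidates ⊆ {A,G,J}.
E↔H: latent back-door arc(s) into E.
size 0: {}; under {} E still reaches {A,H,K,P} ∋ H.
size 1: {A}, {G}, {J}; under {A} E still reaches {H,K,P} ∋ H.
size 2: {A,G}, {A,J}, {G,J}; under {A,G} E still reaches {H,K,P} ∋ H.
E↔H cannot be blocked by any observed set — no back-door set.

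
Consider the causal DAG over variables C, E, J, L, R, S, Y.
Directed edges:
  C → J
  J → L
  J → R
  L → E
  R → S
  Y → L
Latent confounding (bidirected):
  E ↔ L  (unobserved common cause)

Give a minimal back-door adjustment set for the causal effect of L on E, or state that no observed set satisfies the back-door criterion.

desc(L)\{L}={E}; candidates ⊆ {C,J,R,S,Y}.
L↔E: latent back-door arc(s) into L.
size 0: {}; under {} L still reaches {C,E,J,R,S,Y} ∋ E.
size 1: {C}, {J}, {R} …(+2); under {C} L still reaches {E,J,R,S,Y} ∋ E.
size 2: {C,J}, {C,R}, {C,S} …(+7); under {C,J} L still reaches {E,Y} ∋ E.
L↔E cannot be blocked by any observed set — no back-door set.

L→E: no observed back-door set.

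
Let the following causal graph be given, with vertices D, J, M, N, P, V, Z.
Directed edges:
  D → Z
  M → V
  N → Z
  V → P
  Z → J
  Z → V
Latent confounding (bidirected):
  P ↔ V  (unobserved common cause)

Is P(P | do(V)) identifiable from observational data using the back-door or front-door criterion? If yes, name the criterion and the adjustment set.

desc(V)\{V}={P}; candidates ⊆ {D,J,M,N,Z}.
V↔P: latent back-door arc(s) into V.
size 0: {}; under {} V still reaches {D,J,M,N,P,Z} ∋ P.
size 1: {D}, {J}, {M} …(+2); under {D} V still reaches {J,M,N,P,Z} ∋ P.
size 2: {D,J}, {D,M}, {D,N} …(+7); under {D,J} V still reaches {M,N,P,Z} ∋ P.
V↔P cannot be blocked by any observed set — no back-door set.
No mediator lies on a directed V→…→P path.
Neither criterion identifies P(P|do(V)) in this graph.

P(P|do(V)): not identifiable (no BD/FD set).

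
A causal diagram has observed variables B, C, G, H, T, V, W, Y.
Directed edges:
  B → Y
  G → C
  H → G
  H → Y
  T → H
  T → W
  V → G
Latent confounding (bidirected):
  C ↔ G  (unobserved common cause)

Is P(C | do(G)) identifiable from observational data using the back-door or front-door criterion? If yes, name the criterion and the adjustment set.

desc(G)\{G}={C}; candidates ⊆ {B,H,T,V,W,Y}.
G↔C: latent back-door arc(s) into G.
size 0: {}; under {} G still reaches {C,H,T,V,W,Y} ∋ C.
size 1: {B}, {H}, {T} …(+3); under {B} G still reaches {C,H,T,V,W,Y} ∋ C.
size 2: {B,H}, {B,T}, {B,V} …(+12); under {B,H} G still reaches {C,V} ∋ C.
G↔C cannot be blocked by any observed set — no back-door set.
No mediator lies on a directed G→…→C path.
Neither criterion identifies P(C|do(G)) in this graph.

P(C|do(G)): not identifiable (no BD/FD set).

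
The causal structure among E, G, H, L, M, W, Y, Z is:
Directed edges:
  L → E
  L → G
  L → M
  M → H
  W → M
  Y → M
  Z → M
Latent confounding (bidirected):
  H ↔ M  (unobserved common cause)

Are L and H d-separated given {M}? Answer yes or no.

Bayes-Ball from L | {M} reaches {E,G,H,W,Y,Z}.
H ∈ reach(L|{M}) ⇒ L ⊥̸ H | {M}.

No — L and H are d-connected given {M}.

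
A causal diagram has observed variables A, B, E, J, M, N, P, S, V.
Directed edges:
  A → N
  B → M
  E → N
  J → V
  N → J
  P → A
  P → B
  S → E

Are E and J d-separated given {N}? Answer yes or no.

Yes — E ⊥ J | {N}.

Bayes-Ball from E | {N} reaches {A,B,M,P,S}.
J ∉ reach(E|{N}) ⇒ E ⊥ J | {N}.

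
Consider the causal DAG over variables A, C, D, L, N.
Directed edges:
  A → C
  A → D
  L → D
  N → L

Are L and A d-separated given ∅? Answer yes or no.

Bayes-Ball from L | ∅ reaches {D,N}.
A ∉ reach(L|∅) ⇒ L ⊥ A | ∅.

Yes — L ⊥ A | ∅.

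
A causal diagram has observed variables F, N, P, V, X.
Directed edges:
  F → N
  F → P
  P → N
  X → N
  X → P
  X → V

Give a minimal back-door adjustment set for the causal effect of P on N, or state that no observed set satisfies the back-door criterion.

P→N: minimal back-door set {F, X}.

desc(P)\{P}={N}; candidates ⊆ {F,V,X}.
size 0: {}; under {} P still reaches {F,N,V,X} ∋ N.
size 1: {F}, {V}, {X}; under {F} P still reaches {N,V,X} ∋ N.
{F,X}: P⊥N given {F,X} in G with P→· removed — back-door holds.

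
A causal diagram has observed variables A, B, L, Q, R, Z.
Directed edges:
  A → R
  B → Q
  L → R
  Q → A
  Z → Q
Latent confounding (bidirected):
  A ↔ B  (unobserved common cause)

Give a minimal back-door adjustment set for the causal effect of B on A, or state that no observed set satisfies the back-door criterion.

desc(B)\{B}={A,Q,R}; candidates ⊆ {L,Z}.
B↔A: latent back-door arc(s) into B.
size 0: {}; under {} B still reaches {A,R} ∋ A.
size 1: {L}, {Z}; under {L} B still reaches {A,R} ∋ A.
size 2: {L,Z}; under {L,Z} B still reaches {A,R} ∋ A.
B↔A cannot be blocked by any observed set — no back-door set.

B→A: no observed back-door set.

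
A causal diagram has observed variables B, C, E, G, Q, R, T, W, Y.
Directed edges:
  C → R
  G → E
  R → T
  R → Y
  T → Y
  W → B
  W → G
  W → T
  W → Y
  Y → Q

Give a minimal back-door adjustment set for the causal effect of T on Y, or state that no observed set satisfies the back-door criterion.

T→Y: minimal back-door set {R, W}.

desc(T)\{T}={Q,Y}; candidates ⊆ {B,C,E,G,R,W}.
size 0: {}; under {} T still reaches {B,C,E,G,Q,R,W,Y} ∋ Y.
size 1: {B}, {C}, {E} …(+3); under {B} T still reaches {C,E,G,Q,R,W,Y} ∋ Y.
{R,W}: T⊥Y given {R,W} in G with T→· removed — back-door holds.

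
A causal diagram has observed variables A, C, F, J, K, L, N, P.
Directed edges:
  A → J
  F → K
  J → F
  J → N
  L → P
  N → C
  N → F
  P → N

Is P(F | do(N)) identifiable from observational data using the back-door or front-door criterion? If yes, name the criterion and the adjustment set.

desc(N)\{N}={C,F,K}; candidates ⊆ {A,J,L,P}.
size 0: {}; under {} N still reaches {A,F,J,K,L,P} ∋ F.
{J}: N⊥F given {J} in G with N→· removed — back-door holds.
P(F|do(N)) = Σ_{J} P(F|N,J)·P(J).

P(F|do(N)): backdoor, adjust for {J}.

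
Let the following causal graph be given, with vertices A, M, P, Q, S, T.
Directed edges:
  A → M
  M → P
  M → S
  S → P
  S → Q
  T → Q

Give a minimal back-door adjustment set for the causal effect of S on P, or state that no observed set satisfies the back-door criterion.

desc(S)\{S}={P,Q}; candidates ⊆ {A,M,T}.
size 0: {}; under {} S still reaches {A,M,P} ∋ P.
{M}: S⊥P given {M} in G with S→· removed — back-door holds.

S→P: minimal back-door set {M}.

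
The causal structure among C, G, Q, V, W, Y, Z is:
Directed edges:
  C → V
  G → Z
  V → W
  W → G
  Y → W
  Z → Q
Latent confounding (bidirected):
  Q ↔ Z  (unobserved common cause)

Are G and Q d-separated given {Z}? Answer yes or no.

Bayes-Ball from G | {Z} reaches {C,Q,V,W,Y}.
Q ∈ reach(G|{Z}) ⇒ G ⊥̸ Q | {Z}.

No — G and Q are d-connected given {Z}.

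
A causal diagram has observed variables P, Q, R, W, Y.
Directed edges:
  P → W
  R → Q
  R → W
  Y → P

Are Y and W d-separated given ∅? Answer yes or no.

No — Y and W are d-connected given ∅.

Bayes-Ball from Y | ∅ reaches {P,W}.
W ∈ reach(Y|∅) ⇒ Y ⊥̸ W | ∅.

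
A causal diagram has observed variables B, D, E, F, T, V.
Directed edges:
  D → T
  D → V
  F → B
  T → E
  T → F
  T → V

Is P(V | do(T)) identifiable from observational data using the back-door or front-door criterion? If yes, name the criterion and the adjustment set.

desc(T)\{T}={B,E,F,V}; candidates ⊆ {D}.
size 0: {}; under {} T still reaches {D,V} ∋ V.
{D}: T⊥V given {D} in G with T→· removed — back-door holds.
P(V|do(T)) = Σ_{D} P(V|T,D)·P(D).

P(V|do(T)): backdoor, adjust for {D}.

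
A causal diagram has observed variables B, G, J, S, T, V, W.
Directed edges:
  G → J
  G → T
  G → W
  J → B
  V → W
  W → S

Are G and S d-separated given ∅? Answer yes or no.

No — G and S are d-connected given ∅.

Bayes-Ball from G | ∅ reaches {B,J,S,T,W}.
S ∈ reach(G|∅) ⇒ G ⊥̸ S | ∅.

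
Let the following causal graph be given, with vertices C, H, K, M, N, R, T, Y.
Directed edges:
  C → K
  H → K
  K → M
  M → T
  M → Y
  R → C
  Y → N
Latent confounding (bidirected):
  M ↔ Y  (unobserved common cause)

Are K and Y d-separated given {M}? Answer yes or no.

No — K and Y are d-connected given {M}.

Bayes-Ball from K | {M} reaches {C,H,N,R,Y}.
Y ∈ reach(K|{M}) ⇒ K ⊥̸ Y | {M}.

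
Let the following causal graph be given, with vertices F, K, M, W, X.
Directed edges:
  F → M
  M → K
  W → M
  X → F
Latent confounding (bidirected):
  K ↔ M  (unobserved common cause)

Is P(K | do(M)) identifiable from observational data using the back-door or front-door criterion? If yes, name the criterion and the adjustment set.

desc(M)\{M}={K}; candidates ⊆ {F,W,X}.
M↔K: latent back-door arc(s) into M.
size 0: {}; under {} M still reaches {F,K,W,X} ∋ K.
size 1: {F}, {W}, {X}; under {F} M still reaches {K,W} ∋ K.
size 2: {F,W}, {F,X}, {W,X}; under {F,W} M still reaches {K} ∋ K.
M↔K cannot be blocked by any observed set — no back-door set.
No mediator lies on a directed M→…→K path.
Neither criterion identifies P(K|do(M)) in this graph.

P(K|do(M)): not identifiable (no BD/FD set).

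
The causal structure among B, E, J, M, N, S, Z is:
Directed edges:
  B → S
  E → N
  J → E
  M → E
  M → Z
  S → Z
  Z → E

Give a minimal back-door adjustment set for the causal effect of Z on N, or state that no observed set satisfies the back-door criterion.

desc(Z)\{Z}={E,N}; candidates ⊆ {B,J,M,S}.
size 0: {}; under {} Z still reaches {B,E,M,N,S} ∋ N.
{M}: Z⊥N given {M} in G with Z→· removed — back-door holds.

Z→N: minimal back-door set {M}.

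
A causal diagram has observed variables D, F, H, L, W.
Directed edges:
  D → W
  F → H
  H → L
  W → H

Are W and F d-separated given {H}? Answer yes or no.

Bayes-Ball from W | {H} reaches {D,F}.
F ∈ reach(W|{H}) ⇒ W ⊥̸ F | {H}.

No — W and F are d-connected given {H}.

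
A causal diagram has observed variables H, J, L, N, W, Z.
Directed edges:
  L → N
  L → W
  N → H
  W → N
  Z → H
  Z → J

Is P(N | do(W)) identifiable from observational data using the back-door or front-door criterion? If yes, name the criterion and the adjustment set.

desc(W)\{W}={H,N}; candidates ⊆ {J,L,Z}.
size 0: {}; under {} W still reaches {H,L,N} ∋ N.
{L}: W⊥N given {L} in G with W→· removed — back-door holds.
P(N|do(W)) = Σ_{L} P(N|W,L)·P(L).

P(N|do(W)): backdoor, adjust for {L}.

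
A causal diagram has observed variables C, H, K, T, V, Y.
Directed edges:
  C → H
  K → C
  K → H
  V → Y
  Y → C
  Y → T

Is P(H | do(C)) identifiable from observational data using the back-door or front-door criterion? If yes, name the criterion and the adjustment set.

P(H|do(C)): backdoor, adjust for {K}.

desc(C)\{C}={H}; candidates ⊆ {K,T,V,Y}.
size 0: {}; under {} C still reaches {H,K,T,V,Y} ∋ H.
{K}: C⊥H given {K} in G with C→· removed — back-door holds.
P(H|do(C)) = Σ_{K} P(H|C,K)·P(K).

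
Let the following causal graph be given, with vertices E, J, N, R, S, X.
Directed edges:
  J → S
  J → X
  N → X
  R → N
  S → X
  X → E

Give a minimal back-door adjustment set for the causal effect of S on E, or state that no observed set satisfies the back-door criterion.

S→E: minimal back-door set {J}.

desc(S)\{S}={E,X}; candidates ⊆ {J,N,R}.
size 0: {}; under {} S still reaches {E,J,X} ∋ E.
{J}: S⊥E given {J} in G with S→· removed — back-door holds.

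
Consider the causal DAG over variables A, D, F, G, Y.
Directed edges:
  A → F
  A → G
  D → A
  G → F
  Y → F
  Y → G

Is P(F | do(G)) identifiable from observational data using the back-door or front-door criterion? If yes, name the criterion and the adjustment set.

desc(G)\{G}={F}; candidates ⊆ {A,D,Y}.
size 0: {}; under {} G still reaches {A,D,F,Y} ∋ F.
size 1: {A}, {D}, {Y}; under {A} G still reaches {F,Y} ∋ F.
{A,Y}: G⊥F given {A,Y} in G with G→· removed — back-door holds.
P(F|do(G)) = Σ_{A,Y} P(F|G,A,Y)·P(A,Y).

P(F|do(G)): backdoor, adjust for {A, Y}.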